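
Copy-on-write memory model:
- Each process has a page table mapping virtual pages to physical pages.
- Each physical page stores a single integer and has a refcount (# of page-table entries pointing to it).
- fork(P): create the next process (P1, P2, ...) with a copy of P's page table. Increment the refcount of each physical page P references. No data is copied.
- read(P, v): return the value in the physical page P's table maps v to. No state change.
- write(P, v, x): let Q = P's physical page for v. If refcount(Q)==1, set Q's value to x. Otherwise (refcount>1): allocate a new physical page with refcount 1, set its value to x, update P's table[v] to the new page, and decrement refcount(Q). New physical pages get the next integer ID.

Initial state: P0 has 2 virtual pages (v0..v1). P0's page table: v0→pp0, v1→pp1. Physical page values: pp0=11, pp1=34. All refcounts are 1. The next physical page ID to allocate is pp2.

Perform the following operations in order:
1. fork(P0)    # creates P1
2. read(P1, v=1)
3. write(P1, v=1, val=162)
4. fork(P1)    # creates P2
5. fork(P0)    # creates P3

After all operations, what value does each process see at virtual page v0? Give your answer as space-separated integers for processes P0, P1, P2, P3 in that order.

Op 1: fork(P0) -> P1. 2 ppages; refcounts: pp0:2 pp1:2
Op 2: read(P1, v1) -> 34. No state change.
Op 3: write(P1, v1, 162). refcount(pp1)=2>1 -> COPY to pp2. 3 ppages; refcounts: pp0:2 pp1:1 pp2:1
Op 4: fork(P1) -> P2. 3 ppages; refcounts: pp0:3 pp1:1 pp2:2
Op 5: fork(P0) -> P3. 3 ppages; refcounts: pp0:4 pp1:2 pp2:2
P0: v0 -> pp0 = 11
P1: v0 -> pp0 = 11
P2: v0 -> pp0 = 11
P3: v0 -> pp0 = 11

Answer: 11 11 11 11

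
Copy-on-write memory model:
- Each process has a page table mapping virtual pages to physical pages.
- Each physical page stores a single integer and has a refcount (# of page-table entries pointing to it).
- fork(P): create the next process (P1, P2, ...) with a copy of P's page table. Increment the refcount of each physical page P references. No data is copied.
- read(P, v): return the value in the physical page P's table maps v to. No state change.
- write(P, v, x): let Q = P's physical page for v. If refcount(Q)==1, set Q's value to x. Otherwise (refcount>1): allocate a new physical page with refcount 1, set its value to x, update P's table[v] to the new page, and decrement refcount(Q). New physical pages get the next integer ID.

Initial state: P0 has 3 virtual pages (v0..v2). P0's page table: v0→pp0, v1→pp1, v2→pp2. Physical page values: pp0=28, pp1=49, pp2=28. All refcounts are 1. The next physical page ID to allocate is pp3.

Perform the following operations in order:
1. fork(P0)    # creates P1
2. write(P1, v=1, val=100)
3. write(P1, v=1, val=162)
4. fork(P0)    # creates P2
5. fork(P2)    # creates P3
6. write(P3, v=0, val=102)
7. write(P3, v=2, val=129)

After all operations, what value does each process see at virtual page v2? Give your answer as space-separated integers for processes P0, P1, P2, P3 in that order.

Answer: 28 28 28 129

Derivation:
Op 1: fork(P0) -> P1. 3 ppages; refcounts: pp0:2 pp1:2 pp2:2
Op 2: write(P1, v1, 100). refcount(pp1)=2>1 -> COPY to pp3. 4 ppages; refcounts: pp0:2 pp1:1 pp2:2 pp3:1
Op 3: write(P1, v1, 162). refcount(pp3)=1 -> write in place. 4 ppages; refcounts: pp0:2 pp1:1 pp2:2 pp3:1
Op 4: fork(P0) -> P2. 4 ppages; refcounts: pp0:3 pp1:2 pp2:3 pp3:1
Op 5: fork(P2) -> P3. 4 ppages; refcounts: pp0:4 pp1:3 pp2:4 pp3:1
Op 6: write(P3, v0, 102). refcount(pp0)=4>1 -> COPY to pp4. 5 ppages; refcounts: pp0:3 pp1:3 pp2:4 pp3:1 pp4:1
Op 7: write(P3, v2, 129). refcount(pp2)=4>1 -> COPY to pp5. 6 ppages; refcounts: pp0:3 pp1:3 pp2:3 pp3:1 pp4:1 pp5:1
P0: v2 -> pp2 = 28
P1: v2 -> pp2 = 28
P2: v2 -> pp2 = 28
P3: v2 -> pp5 = 129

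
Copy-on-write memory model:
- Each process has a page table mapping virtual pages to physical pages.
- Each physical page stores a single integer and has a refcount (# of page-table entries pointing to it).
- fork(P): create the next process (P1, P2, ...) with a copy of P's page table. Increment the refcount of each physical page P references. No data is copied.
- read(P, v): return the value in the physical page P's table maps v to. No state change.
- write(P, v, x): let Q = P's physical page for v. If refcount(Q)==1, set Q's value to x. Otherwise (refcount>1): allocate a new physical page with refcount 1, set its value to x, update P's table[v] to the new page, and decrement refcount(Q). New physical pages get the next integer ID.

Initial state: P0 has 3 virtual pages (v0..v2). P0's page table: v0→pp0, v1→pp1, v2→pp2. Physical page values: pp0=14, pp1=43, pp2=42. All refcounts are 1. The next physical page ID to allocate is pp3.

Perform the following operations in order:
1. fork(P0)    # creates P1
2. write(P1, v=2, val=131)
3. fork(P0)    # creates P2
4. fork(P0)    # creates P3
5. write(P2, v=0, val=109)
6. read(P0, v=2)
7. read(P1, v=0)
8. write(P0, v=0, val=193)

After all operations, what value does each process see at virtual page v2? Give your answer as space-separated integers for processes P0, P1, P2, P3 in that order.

Answer: 42 131 42 42

Derivation:
Op 1: fork(P0) -> P1. 3 ppages; refcounts: pp0:2 pp1:2 pp2:2
Op 2: write(P1, v2, 131). refcount(pp2)=2>1 -> COPY to pp3. 4 ppages; refcounts: pp0:2 pp1:2 pp2:1 pp3:1
Op 3: fork(P0) -> P2. 4 ppages; refcounts: pp0:3 pp1:3 pp2:2 pp3:1
Op 4: fork(P0) -> P3. 4 ppages; refcounts: pp0:4 pp1:4 pp2:3 pp3:1
Op 5: write(P2, v0, 109). refcount(pp0)=4>1 -> COPY to pp4. 5 ppages; refcounts: pp0:3 pp1:4 pp2:3 pp3:1 pp4:1
Op 6: read(P0, v2) -> 42. No state change.
Op 7: read(P1, v0) -> 14. No state change.
Op 8: write(P0, v0, 193). refcount(pp0)=3>1 -> COPY to pp5. 6 ppages; refcounts: pp0:2 pp1:4 pp2:3 pp3:1 pp4:1 pp5:1
P0: v2 -> pp2 = 42
P1: v2 -> pp3 = 131
P2: v2 -> pp2 = 42
P3: v2 -> pp2 = 42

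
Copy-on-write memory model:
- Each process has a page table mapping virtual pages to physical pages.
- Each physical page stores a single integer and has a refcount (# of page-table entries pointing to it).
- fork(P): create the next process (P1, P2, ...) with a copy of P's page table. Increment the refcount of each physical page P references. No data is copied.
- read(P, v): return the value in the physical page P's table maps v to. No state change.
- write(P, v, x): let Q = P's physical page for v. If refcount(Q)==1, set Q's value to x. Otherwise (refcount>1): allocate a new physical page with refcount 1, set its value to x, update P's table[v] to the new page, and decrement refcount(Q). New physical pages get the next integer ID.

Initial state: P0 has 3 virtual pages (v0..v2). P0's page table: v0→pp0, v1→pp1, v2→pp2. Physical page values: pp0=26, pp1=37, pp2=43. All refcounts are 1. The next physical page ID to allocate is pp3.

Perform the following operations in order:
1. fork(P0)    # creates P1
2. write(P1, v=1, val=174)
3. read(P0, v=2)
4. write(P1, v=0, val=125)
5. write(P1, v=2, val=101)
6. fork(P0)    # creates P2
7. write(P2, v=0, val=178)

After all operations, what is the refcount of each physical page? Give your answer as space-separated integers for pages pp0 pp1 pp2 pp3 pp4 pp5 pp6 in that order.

Op 1: fork(P0) -> P1. 3 ppages; refcounts: pp0:2 pp1:2 pp2:2
Op 2: write(P1, v1, 174). refcount(pp1)=2>1 -> COPY to pp3. 4 ppages; refcounts: pp0:2 pp1:1 pp2:2 pp3:1
Op 3: read(P0, v2) -> 43. No state change.
Op 4: write(P1, v0, 125). refcount(pp0)=2>1 -> COPY to pp4. 5 ppages; refcounts: pp0:1 pp1:1 pp2:2 pp3:1 pp4:1
Op 5: write(P1, v2, 101). refcount(pp2)=2>1 -> COPY to pp5. 6 ppages; refcounts: pp0:1 pp1:1 pp2:1 pp3:1 pp4:1 pp5:1
Op 6: fork(P0) -> P2. 6 ppages; refcounts: pp0:2 pp1:2 pp2:2 pp3:1 pp4:1 pp5:1
Op 7: write(P2, v0, 178). refcount(pp0)=2>1 -> COPY to pp6. 7 ppages; refcounts: pp0:1 pp1:2 pp2:2 pp3:1 pp4:1 pp5:1 pp6:1

Answer: 1 2 2 1 1 1 1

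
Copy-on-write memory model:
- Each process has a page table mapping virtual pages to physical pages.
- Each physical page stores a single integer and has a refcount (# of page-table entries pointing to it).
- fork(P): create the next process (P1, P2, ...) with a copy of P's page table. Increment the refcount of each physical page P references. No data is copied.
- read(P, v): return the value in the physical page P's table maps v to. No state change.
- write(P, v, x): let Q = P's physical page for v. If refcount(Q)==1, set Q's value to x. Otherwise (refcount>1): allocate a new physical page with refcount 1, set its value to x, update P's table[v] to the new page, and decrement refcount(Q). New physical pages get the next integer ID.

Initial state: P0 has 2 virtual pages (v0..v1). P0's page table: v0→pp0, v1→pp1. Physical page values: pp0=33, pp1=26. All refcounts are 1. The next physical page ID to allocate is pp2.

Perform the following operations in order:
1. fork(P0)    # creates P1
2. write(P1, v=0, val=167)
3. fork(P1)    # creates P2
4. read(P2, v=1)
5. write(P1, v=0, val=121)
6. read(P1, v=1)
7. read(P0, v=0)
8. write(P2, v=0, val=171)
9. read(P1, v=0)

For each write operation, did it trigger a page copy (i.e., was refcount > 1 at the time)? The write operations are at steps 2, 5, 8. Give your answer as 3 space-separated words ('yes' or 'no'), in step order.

Op 1: fork(P0) -> P1. 2 ppages; refcounts: pp0:2 pp1:2
Op 2: write(P1, v0, 167). refcount(pp0)=2>1 -> COPY to pp2. 3 ppages; refcounts: pp0:1 pp1:2 pp2:1
Op 3: fork(P1) -> P2. 3 ppages; refcounts: pp0:1 pp1:3 pp2:2
Op 4: read(P2, v1) -> 26. No state change.
Op 5: write(P1, v0, 121). refcount(pp2)=2>1 -> COPY to pp3. 4 ppages; refcounts: pp0:1 pp1:3 pp2:1 pp3:1
Op 6: read(P1, v1) -> 26. No state change.
Op 7: read(P0, v0) -> 33. No state change.
Op 8: write(P2, v0, 171). refcount(pp2)=1 -> write in place. 4 ppages; refcounts: pp0:1 pp1:3 pp2:1 pp3:1
Op 9: read(P1, v0) -> 121. No state change.

yes yes no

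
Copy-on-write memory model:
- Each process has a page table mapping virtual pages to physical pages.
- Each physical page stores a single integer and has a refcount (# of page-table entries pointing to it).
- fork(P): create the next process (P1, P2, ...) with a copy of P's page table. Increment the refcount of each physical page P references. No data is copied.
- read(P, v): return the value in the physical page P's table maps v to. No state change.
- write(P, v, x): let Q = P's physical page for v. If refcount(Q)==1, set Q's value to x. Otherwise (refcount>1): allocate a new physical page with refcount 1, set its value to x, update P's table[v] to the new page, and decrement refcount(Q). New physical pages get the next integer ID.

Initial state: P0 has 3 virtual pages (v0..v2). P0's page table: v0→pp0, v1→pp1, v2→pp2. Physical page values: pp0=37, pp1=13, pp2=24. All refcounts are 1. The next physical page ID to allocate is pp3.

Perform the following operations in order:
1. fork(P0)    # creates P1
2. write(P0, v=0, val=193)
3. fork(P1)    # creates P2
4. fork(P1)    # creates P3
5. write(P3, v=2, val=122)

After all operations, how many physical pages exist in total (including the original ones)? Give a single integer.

Op 1: fork(P0) -> P1. 3 ppages; refcounts: pp0:2 pp1:2 pp2:2
Op 2: write(P0, v0, 193). refcount(pp0)=2>1 -> COPY to pp3. 4 ppages; refcounts: pp0:1 pp1:2 pp2:2 pp3:1
Op 3: fork(P1) -> P2. 4 ppages; refcounts: pp0:2 pp1:3 pp2:3 pp3:1
Op 4: fork(P1) -> P3. 4 ppages; refcounts: pp0:3 pp1:4 pp2:4 pp3:1
Op 5: write(P3, v2, 122). refcount(pp2)=4>1 -> COPY to pp4. 5 ppages; refcounts: pp0:3 pp1:4 pp2:3 pp3:1 pp4:1

Answer: 5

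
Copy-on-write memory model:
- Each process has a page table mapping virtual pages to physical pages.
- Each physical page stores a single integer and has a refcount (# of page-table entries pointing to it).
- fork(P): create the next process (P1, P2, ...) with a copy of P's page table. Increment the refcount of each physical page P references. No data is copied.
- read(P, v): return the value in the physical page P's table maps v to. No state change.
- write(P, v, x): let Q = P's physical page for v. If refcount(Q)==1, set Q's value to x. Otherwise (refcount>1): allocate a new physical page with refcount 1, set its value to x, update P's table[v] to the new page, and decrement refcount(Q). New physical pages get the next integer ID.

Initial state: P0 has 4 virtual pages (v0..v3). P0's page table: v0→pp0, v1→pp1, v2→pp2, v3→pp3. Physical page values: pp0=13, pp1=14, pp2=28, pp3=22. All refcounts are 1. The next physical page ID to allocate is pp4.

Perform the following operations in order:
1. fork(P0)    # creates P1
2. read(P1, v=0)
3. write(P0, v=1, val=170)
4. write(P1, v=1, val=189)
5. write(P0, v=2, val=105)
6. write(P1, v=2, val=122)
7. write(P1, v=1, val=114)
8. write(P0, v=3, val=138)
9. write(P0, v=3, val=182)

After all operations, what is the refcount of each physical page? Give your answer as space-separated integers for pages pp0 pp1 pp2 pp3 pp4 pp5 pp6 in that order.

Answer: 2 1 1 1 1 1 1

Derivation:
Op 1: fork(P0) -> P1. 4 ppages; refcounts: pp0:2 pp1:2 pp2:2 pp3:2
Op 2: read(P1, v0) -> 13. No state change.
Op 3: write(P0, v1, 170). refcount(pp1)=2>1 -> COPY to pp4. 5 ppages; refcounts: pp0:2 pp1:1 pp2:2 pp3:2 pp4:1
Op 4: write(P1, v1, 189). refcount(pp1)=1 -> write in place. 5 ppages; refcounts: pp0:2 pp1:1 pp2:2 pp3:2 pp4:1
Op 5: write(P0, v2, 105). refcount(pp2)=2>1 -> COPY to pp5. 6 ppages; refcounts: pp0:2 pp1:1 pp2:1 pp3:2 pp4:1 pp5:1
Op 6: write(P1, v2, 122). refcount(pp2)=1 -> write in place. 6 ppages; refcounts: pp0:2 pp1:1 pp2:1 pp3:2 pp4:1 pp5:1
Op 7: write(P1, v1, 114). refcount(pp1)=1 -> write in place. 6 ppages; refcounts: pp0:2 pp1:1 pp2:1 pp3:2 pp4:1 pp5:1
Op 8: write(P0, v3, 138). refcount(pp3)=2>1 -> COPY to pp6. 7 ppages; refcounts: pp0:2 pp1:1 pp2:1 pp3:1 pp4:1 pp5:1 pp6:1
Op 9: write(P0, v3, 182). refcount(pp6)=1 -> write in place. 7 ppages; refcounts: pp0:2 pp1:1 pp2:1 pp3:1 pp4:1 pp5:1 pp6:1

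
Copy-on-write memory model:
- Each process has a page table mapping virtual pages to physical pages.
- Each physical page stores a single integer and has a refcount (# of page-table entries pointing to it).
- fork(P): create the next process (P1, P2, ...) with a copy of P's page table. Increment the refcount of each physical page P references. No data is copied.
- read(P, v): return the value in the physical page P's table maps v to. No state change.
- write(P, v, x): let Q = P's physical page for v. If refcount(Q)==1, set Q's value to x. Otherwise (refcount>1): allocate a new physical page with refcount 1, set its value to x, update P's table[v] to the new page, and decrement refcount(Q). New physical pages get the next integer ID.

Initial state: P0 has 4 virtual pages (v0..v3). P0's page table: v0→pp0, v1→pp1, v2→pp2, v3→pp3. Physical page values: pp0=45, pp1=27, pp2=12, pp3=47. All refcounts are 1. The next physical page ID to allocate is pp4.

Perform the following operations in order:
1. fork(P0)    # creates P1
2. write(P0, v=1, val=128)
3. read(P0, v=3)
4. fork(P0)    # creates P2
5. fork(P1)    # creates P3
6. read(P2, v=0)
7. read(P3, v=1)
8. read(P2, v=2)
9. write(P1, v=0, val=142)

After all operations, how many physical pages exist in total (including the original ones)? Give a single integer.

Op 1: fork(P0) -> P1. 4 ppages; refcounts: pp0:2 pp1:2 pp2:2 pp3:2
Op 2: write(P0, v1, 128). refcount(pp1)=2>1 -> COPY to pp4. 5 ppages; refcounts: pp0:2 pp1:1 pp2:2 pp3:2 pp4:1
Op 3: read(P0, v3) -> 47. No state change.
Op 4: fork(P0) -> P2. 5 ppages; refcounts: pp0:3 pp1:1 pp2:3 pp3:3 pp4:2
Op 5: fork(P1) -> P3. 5 ppages; refcounts: pp0:4 pp1:2 pp2:4 pp3:4 pp4:2
Op 6: read(P2, v0) -> 45. No state change.
Op 7: read(P3, v1) -> 27. No state change.
Op 8: read(P2, v2) -> 12. No state change.
Op 9: write(P1, v0, 142). refcount(pp0)=4>1 -> COPY to pp5. 6 ppages; refcounts: pp0:3 pp1:2 pp2:4 pp3:4 pp4:2 pp5:1

Answer: 6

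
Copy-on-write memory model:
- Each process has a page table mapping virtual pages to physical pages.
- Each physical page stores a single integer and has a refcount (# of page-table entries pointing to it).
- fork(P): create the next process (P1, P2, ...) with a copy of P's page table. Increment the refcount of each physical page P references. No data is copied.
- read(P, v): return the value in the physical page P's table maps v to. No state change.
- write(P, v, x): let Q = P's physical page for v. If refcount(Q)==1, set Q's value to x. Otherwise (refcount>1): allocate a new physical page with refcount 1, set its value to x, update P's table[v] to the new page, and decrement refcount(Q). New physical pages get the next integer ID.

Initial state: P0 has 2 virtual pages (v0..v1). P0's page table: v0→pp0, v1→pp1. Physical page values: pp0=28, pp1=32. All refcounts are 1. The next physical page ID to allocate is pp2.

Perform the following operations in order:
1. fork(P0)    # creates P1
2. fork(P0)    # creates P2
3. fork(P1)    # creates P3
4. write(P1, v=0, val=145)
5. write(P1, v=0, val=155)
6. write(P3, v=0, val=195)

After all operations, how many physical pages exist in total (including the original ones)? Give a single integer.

Answer: 4

Derivation:
Op 1: fork(P0) -> P1. 2 ppages; refcounts: pp0:2 pp1:2
Op 2: fork(P0) -> P2. 2 ppages; refcounts: pp0:3 pp1:3
Op 3: fork(P1) -> P3. 2 ppages; refcounts: pp0:4 pp1:4
Op 4: write(P1, v0, 145). refcount(pp0)=4>1 -> COPY to pp2. 3 ppages; refcounts: pp0:3 pp1:4 pp2:1
Op 5: write(P1, v0, 155). refcount(pp2)=1 -> write in place. 3 ppages; refcounts: pp0:3 pp1:4 pp2:1
Op 6: write(P3, v0, 195). refcount(pp0)=3>1 -> COPY to pp3. 4 ppages; refcounts: pp0:2 pp1:4 pp2:1 pp3:1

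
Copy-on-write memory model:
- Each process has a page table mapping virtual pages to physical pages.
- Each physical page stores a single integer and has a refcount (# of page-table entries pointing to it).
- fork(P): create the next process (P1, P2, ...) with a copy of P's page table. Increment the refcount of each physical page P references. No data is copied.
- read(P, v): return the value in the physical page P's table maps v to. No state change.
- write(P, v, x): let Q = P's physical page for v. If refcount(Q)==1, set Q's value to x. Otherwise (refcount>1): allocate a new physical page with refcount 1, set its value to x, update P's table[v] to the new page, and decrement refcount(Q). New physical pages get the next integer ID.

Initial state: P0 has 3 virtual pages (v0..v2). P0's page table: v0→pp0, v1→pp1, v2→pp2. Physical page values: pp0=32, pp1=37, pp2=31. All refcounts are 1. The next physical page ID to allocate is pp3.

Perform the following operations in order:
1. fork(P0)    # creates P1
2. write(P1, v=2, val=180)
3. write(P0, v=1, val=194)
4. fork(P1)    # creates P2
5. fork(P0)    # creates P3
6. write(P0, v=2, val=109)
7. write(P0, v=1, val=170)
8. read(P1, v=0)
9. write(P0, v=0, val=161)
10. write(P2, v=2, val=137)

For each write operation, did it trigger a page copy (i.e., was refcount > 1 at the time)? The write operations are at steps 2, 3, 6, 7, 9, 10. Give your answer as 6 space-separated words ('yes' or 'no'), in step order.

Op 1: fork(P0) -> P1. 3 ppages; refcounts: pp0:2 pp1:2 pp2:2
Op 2: write(P1, v2, 180). refcount(pp2)=2>1 -> COPY to pp3. 4 ppages; refcounts: pp0:2 pp1:2 pp2:1 pp3:1
Op 3: write(P0, v1, 194). refcount(pp1)=2>1 -> COPY to pp4. 5 ppages; refcounts: pp0:2 pp1:1 pp2:1 pp3:1 pp4:1
Op 4: fork(P1) -> P2. 5 ppages; refcounts: pp0:3 pp1:2 pp2:1 pp3:2 pp4:1
Op 5: fork(P0) -> P3. 5 ppages; refcounts: pp0:4 pp1:2 pp2:2 pp3:2 pp4:2
Op 6: write(P0, v2, 109). refcount(pp2)=2>1 -> COPY to pp5. 6 ppages; refcounts: pp0:4 pp1:2 pp2:1 pp3:2 pp4:2 pp5:1
Op 7: write(P0, v1, 170). refcount(pp4)=2>1 -> COPY to pp6. 7 ppages; refcounts: pp0:4 pp1:2 pp2:1 pp3:2 pp4:1 pp5:1 pp6:1
Op 8: read(P1, v0) -> 32. No state change.
Op 9: write(P0, v0, 161). refcount(pp0)=4>1 -> COPY to pp7. 8 ppages; refcounts: pp0:3 pp1:2 pp2:1 pp3:2 pp4:1 pp5:1 pp6:1 pp7:1
Op 10: write(P2, v2, 137). refcount(pp3)=2>1 -> COPY to pp8. 9 ppages; refcounts: pp0:3 pp1:2 pp2:1 pp3:1 pp4:1 pp5:1 pp6:1 pp7:1 pp8:1

yes yes yes yes yes yes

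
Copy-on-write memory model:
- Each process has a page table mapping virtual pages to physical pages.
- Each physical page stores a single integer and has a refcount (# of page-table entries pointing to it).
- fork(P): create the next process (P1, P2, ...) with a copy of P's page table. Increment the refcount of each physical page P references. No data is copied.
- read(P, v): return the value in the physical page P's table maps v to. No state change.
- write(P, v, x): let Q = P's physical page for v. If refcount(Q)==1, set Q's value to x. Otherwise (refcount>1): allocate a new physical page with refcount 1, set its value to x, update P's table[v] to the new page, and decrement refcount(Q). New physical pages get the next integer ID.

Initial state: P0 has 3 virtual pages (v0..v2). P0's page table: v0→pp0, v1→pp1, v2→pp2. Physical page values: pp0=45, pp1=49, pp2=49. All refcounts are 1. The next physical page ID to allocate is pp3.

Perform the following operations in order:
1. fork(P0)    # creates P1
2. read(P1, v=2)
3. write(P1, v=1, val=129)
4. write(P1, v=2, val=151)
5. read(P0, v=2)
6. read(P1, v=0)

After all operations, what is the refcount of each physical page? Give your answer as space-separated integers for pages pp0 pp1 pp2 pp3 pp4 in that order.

Op 1: fork(P0) -> P1. 3 ppages; refcounts: pp0:2 pp1:2 pp2:2
Op 2: read(P1, v2) -> 49. No state change.
Op 3: write(P1, v1, 129). refcount(pp1)=2>1 -> COPY to pp3. 4 ppages; refcounts: pp0:2 pp1:1 pp2:2 pp3:1
Op 4: write(P1, v2, 151). refcount(pp2)=2>1 -> COPY to pp4. 5 ppages; refcounts: pp0:2 pp1:1 pp2:1 pp3:1 pp4:1
Op 5: read(P0, v2) -> 49. No state change.
Op 6: read(P1, v0) -> 45. No state change.

Answer: 2 1 1 1 1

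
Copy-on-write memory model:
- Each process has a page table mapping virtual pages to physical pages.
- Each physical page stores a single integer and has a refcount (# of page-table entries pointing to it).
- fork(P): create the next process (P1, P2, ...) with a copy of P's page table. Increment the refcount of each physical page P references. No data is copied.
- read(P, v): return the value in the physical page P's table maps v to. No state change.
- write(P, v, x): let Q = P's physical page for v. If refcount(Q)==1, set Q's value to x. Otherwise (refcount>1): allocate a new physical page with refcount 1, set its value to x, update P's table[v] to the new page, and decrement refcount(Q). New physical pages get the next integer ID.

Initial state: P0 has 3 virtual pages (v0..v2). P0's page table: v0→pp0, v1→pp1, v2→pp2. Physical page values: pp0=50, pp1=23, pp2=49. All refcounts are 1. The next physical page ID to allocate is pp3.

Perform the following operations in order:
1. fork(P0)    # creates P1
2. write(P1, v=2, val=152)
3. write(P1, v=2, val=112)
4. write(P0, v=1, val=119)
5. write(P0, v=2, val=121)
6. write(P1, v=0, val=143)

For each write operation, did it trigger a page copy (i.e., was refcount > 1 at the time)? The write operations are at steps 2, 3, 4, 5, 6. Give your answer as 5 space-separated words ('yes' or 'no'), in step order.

Op 1: fork(P0) -> P1. 3 ppages; refcounts: pp0:2 pp1:2 pp2:2
Op 2: write(P1, v2, 152). refcount(pp2)=2>1 -> COPY to pp3. 4 ppages; refcounts: pp0:2 pp1:2 pp2:1 pp3:1
Op 3: write(P1, v2, 112). refcount(pp3)=1 -> write in place. 4 ppages; refcounts: pp0:2 pp1:2 pp2:1 pp3:1
Op 4: write(P0, v1, 119). refcount(pp1)=2>1 -> COPY to pp4. 5 ppages; refcounts: pp0:2 pp1:1 pp2:1 pp3:1 pp4:1
Op 5: write(P0, v2, 121). refcount(pp2)=1 -> write in place. 5 ppages; refcounts: pp0:2 pp1:1 pp2:1 pp3:1 pp4:1
Op 6: write(P1, v0, 143). refcount(pp0)=2>1 -> COPY to pp5. 6 ppages; refcounts: pp0:1 pp1:1 pp2:1 pp3:1 pp4:1 pp5:1

yes no yes no yes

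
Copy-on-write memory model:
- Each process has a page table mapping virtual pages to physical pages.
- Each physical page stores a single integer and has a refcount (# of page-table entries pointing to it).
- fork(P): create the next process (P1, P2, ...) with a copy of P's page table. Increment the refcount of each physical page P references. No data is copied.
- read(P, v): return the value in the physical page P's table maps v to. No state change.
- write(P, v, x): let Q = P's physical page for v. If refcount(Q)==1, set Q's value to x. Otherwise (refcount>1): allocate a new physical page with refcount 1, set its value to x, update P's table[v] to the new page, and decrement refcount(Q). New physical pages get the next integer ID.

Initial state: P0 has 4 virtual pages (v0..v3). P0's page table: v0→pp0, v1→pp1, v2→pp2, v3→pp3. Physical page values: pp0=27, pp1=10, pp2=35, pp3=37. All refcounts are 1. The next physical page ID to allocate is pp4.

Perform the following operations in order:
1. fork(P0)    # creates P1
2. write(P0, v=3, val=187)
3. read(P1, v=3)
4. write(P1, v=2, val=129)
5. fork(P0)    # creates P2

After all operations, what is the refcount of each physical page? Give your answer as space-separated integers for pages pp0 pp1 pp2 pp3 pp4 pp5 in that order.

Op 1: fork(P0) -> P1. 4 ppages; refcounts: pp0:2 pp1:2 pp2:2 pp3:2
Op 2: write(P0, v3, 187). refcount(pp3)=2>1 -> COPY to pp4. 5 ppages; refcounts: pp0:2 pp1:2 pp2:2 pp3:1 pp4:1
Op 3: read(P1, v3) -> 37. No state change.
Op 4: write(P1, v2, 129). refcount(pp2)=2>1 -> COPY to pp5. 6 ppages; refcounts: pp0:2 pp1:2 pp2:1 pp3:1 pp4:1 pp5:1
Op 5: fork(P0) -> P2. 6 ppages; refcounts: pp0:3 pp1:3 pp2:2 pp3:1 pp4:2 pp5:1

Answer: 3 3 2 1 2 1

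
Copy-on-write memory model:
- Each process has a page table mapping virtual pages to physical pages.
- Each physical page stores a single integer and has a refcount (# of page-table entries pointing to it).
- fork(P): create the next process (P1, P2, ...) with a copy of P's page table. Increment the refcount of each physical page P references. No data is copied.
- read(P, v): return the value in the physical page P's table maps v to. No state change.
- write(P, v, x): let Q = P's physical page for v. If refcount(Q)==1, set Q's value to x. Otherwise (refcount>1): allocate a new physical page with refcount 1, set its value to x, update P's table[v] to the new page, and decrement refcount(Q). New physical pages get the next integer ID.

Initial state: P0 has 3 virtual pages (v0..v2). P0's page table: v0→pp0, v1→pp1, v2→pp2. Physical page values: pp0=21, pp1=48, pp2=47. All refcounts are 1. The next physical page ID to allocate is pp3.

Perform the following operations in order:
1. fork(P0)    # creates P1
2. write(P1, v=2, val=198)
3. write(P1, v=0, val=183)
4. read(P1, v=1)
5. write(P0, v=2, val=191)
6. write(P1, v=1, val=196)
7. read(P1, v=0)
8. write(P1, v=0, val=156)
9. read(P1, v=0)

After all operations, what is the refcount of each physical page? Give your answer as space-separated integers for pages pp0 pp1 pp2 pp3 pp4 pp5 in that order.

Op 1: fork(P0) -> P1. 3 ppages; refcounts: pp0:2 pp1:2 pp2:2
Op 2: write(P1, v2, 198). refcount(pp2)=2>1 -> COPY to pp3. 4 ppages; refcounts: pp0:2 pp1:2 pp2:1 pp3:1
Op 3: write(P1, v0, 183). refcount(pp0)=2>1 -> COPY to pp4. 5 ppages; refcounts: pp0:1 pp1:2 pp2:1 pp3:1 pp4:1
Op 4: read(P1, v1) -> 48. No state change.
Op 5: write(P0, v2, 191). refcount(pp2)=1 -> write in place. 5 ppages; refcounts: pp0:1 pp1:2 pp2:1 pp3:1 pp4:1
Op 6: write(P1, v1, 196). refcount(pp1)=2>1 -> COPY to pp5. 6 ppages; refcounts: pp0:1 pp1:1 pp2:1 pp3:1 pp4:1 pp5:1
Op 7: read(P1, v0) -> 183. No state change.
Op 8: write(P1, v0, 156). refcount(pp4)=1 -> write in place. 6 ppages; refcounts: pp0:1 pp1:1 pp2:1 pp3:1 pp4:1 pp5:1
Op 9: read(P1, v0) -> 156. No state change.

Answer: 1 1 1 1 1 1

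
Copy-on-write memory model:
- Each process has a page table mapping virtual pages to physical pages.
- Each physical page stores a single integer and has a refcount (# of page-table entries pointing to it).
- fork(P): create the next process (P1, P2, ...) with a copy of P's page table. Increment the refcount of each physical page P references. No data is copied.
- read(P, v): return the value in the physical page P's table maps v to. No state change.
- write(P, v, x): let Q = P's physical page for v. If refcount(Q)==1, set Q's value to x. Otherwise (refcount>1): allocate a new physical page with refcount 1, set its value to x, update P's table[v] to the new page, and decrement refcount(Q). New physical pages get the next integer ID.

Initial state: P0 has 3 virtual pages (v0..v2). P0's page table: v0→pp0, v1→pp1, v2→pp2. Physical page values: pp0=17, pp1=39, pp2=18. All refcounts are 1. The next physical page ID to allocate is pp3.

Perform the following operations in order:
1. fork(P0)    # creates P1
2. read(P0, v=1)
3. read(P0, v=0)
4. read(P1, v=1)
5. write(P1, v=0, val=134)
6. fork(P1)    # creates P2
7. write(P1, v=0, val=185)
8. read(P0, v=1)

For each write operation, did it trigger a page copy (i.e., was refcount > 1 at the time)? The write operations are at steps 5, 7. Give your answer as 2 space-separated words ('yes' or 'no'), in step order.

Op 1: fork(P0) -> P1. 3 ppages; refcounts: pp0:2 pp1:2 pp2:2
Op 2: read(P0, v1) -> 39. No state change.
Op 3: read(P0, v0) -> 17. No state change.
Op 4: read(P1, v1) -> 39. No state change.
Op 5: write(P1, v0, 134). refcount(pp0)=2>1 -> COPY to pp3. 4 ppages; refcounts: pp0:1 pp1:2 pp2:2 pp3:1
Op 6: fork(P1) -> P2. 4 ppages; refcounts: pp0:1 pp1:3 pp2:3 pp3:2
Op 7: write(P1, v0, 185). refcount(pp3)=2>1 -> COPY to pp4. 5 ppages; refcounts: pp0:1 pp1:3 pp2:3 pp3:1 pp4:1
Op 8: read(P0, v1) -> 39. No state change.

yes yes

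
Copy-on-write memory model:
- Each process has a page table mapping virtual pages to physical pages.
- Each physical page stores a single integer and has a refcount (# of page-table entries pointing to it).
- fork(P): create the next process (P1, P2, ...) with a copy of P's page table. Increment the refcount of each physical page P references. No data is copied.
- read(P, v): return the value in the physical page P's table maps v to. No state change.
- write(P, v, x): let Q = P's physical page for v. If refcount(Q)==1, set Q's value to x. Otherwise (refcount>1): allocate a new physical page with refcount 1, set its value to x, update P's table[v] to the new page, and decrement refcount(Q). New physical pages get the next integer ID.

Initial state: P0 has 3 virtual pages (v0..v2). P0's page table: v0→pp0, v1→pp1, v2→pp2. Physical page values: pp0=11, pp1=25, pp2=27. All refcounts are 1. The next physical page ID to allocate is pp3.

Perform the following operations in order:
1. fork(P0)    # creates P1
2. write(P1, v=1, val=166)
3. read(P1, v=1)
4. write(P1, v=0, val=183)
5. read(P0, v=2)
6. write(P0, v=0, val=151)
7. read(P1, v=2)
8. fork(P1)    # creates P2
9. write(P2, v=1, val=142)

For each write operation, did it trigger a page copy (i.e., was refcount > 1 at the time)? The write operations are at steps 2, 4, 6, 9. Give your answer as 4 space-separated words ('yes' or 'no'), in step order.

Op 1: fork(P0) -> P1. 3 ppages; refcounts: pp0:2 pp1:2 pp2:2
Op 2: write(P1, v1, 166). refcount(pp1)=2>1 -> COPY to pp3. 4 ppages; refcounts: pp0:2 pp1:1 pp2:2 pp3:1
Op 3: read(P1, v1) -> 166. No state change.
Op 4: write(P1, v0, 183). refcount(pp0)=2>1 -> COPY to pp4. 5 ppages; refcounts: pp0:1 pp1:1 pp2:2 pp3:1 pp4:1
Op 5: read(P0, v2) -> 27. No state change.
Op 6: write(P0, v0, 151). refcount(pp0)=1 -> write in place. 5 ppages; refcounts: pp0:1 pp1:1 pp2:2 pp3:1 pp4:1
Op 7: read(P1, v2) -> 27. No state change.
Op 8: fork(P1) -> P2. 5 ppages; refcounts: pp0:1 pp1:1 pp2:3 pp3:2 pp4:2
Op 9: write(P2, v1, 142). refcount(pp3)=2>1 -> COPY to pp5. 6 ppages; refcounts: pp0:1 pp1:1 pp2:3 pp3:1 pp4:2 pp5:1

yes yes no yes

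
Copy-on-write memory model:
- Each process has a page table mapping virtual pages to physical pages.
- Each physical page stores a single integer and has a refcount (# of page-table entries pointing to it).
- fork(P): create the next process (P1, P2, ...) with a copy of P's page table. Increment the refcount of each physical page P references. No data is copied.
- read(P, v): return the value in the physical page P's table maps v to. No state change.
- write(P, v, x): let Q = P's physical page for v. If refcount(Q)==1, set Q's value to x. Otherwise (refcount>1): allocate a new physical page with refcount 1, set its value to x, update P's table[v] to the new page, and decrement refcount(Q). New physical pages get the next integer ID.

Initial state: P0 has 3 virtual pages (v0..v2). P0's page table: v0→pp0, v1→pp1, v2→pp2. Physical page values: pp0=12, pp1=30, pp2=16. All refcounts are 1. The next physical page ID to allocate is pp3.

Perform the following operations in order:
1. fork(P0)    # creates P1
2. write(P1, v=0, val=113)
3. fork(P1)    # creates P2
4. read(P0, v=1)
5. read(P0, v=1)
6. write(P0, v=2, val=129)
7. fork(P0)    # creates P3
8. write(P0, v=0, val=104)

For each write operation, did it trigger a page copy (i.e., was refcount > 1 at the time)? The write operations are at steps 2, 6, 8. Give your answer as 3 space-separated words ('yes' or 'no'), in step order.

Op 1: fork(P0) -> P1. 3 ppages; refcounts: pp0:2 pp1:2 pp2:2
Op 2: write(P1, v0, 113). refcount(pp0)=2>1 -> COPY to pp3. 4 ppages; refcounts: pp0:1 pp1:2 pp2:2 pp3:1
Op 3: fork(P1) -> P2. 4 ppages; refcounts: pp0:1 pp1:3 pp2:3 pp3:2
Op 4: read(P0, v1) -> 30. No state change.
Op 5: read(P0, v1) -> 30. No state change.
Op 6: write(P0, v2, 129). refcount(pp2)=3>1 -> COPY to pp4. 5 ppages; refcounts: pp0:1 pp1:3 pp2:2 pp3:2 pp4:1
Op 7: fork(P0) -> P3. 5 ppages; refcounts: pp0:2 pp1:4 pp2:2 pp3:2 pp4:2
Op 8: write(P0, v0, 104). refcount(pp0)=2>1 -> COPY to pp5. 6 ppages; refcounts: pp0:1 pp1:4 pp2:2 pp3:2 pp4:2 pp5:1

yes yes yes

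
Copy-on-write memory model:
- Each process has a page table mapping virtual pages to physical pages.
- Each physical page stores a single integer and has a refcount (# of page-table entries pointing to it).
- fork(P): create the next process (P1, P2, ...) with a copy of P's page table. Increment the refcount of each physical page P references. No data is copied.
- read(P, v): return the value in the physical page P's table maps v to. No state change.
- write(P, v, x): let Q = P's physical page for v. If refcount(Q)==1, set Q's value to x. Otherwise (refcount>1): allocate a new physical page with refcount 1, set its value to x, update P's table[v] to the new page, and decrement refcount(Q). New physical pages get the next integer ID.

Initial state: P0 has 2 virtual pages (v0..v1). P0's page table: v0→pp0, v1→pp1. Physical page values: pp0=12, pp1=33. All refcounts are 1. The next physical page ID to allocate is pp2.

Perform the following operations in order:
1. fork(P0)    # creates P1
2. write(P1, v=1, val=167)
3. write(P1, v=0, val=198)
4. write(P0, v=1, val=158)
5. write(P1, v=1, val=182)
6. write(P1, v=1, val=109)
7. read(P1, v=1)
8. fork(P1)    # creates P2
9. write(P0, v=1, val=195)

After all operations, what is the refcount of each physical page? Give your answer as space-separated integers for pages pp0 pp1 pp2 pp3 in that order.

Answer: 1 1 2 2

Derivation:
Op 1: fork(P0) -> P1. 2 ppages; refcounts: pp0:2 pp1:2
Op 2: write(P1, v1, 167). refcount(pp1)=2>1 -> COPY to pp2. 3 ppages; refcounts: pp0:2 pp1:1 pp2:1
Op 3: write(P1, v0, 198). refcount(pp0)=2>1 -> COPY to pp3. 4 ppages; refcounts: pp0:1 pp1:1 pp2:1 pp3:1
Op 4: write(P0, v1, 158). refcount(pp1)=1 -> write in place. 4 ppages; refcounts: pp0:1 pp1:1 pp2:1 pp3:1
Op 5: write(P1, v1, 182). refcount(pp2)=1 -> write in place. 4 ppages; refcounts: pp0:1 pp1:1 pp2:1 pp3:1
Op 6: write(P1, v1, 109). refcount(pp2)=1 -> write in place. 4 ppages; refcounts: pp0:1 pp1:1 pp2:1 pp3:1
Op 7: read(P1, v1) -> 109. No state change.
Op 8: fork(P1) -> P2. 4 ppages; refcounts: pp0:1 pp1:1 pp2:2 pp3:2
Op 9: write(P0, v1, 195). refcount(pp1)=1 -> write in place. 4 ppages; refcounts: pp0:1 pp1:1 pp2:2 pp3:2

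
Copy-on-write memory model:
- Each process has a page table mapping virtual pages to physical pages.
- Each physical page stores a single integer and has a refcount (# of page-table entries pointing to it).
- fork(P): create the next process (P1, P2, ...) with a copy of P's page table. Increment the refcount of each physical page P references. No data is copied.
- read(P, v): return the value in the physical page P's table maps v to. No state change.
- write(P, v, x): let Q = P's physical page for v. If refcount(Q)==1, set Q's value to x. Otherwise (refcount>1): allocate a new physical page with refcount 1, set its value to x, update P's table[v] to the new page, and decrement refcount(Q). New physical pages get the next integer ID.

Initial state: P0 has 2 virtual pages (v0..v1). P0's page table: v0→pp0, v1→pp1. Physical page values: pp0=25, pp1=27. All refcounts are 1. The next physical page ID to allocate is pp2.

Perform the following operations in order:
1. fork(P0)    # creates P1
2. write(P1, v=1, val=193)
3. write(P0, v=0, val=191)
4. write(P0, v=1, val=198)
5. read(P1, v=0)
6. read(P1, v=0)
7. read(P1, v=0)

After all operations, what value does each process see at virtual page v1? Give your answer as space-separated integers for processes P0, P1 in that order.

Answer: 198 193

Derivation:
Op 1: fork(P0) -> P1. 2 ppages; refcounts: pp0:2 pp1:2
Op 2: write(P1, v1, 193). refcount(pp1)=2>1 -> COPY to pp2. 3 ppages; refcounts: pp0:2 pp1:1 pp2:1
Op 3: write(P0, v0, 191). refcount(pp0)=2>1 -> COPY to pp3. 4 ppages; refcounts: pp0:1 pp1:1 pp2:1 pp3:1
Op 4: write(P0, v1, 198). refcount(pp1)=1 -> write in place. 4 ppages; refcounts: pp0:1 pp1:1 pp2:1 pp3:1
Op 5: read(P1, v0) -> 25. No state change.
Op 6: read(P1, v0) -> 25. No state change.
Op 7: read(P1, v0) -> 25. No state change.
P0: v1 -> pp1 = 198
P1: v1 -> pp2 = 193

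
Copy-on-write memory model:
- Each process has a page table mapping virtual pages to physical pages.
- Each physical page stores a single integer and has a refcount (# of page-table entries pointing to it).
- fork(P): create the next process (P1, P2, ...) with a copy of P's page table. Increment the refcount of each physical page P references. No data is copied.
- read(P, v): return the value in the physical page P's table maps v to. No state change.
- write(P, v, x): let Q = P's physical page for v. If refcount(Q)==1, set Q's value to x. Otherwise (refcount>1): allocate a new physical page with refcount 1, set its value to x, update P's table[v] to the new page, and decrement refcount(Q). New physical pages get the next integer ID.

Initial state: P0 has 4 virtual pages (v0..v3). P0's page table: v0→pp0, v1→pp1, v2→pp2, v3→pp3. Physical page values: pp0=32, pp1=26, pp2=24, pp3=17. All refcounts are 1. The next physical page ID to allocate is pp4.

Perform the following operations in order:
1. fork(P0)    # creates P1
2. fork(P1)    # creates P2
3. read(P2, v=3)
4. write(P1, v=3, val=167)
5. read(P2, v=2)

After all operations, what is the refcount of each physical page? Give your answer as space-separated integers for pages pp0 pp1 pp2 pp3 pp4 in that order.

Op 1: fork(P0) -> P1. 4 ppages; refcounts: pp0:2 pp1:2 pp2:2 pp3:2
Op 2: fork(P1) -> P2. 4 ppages; refcounts: pp0:3 pp1:3 pp2:3 pp3:3
Op 3: read(P2, v3) -> 17. No state change.
Op 4: write(P1, v3, 167). refcount(pp3)=3>1 -> COPY to pp4. 5 ppages; refcounts: pp0:3 pp1:3 pp2:3 pp3:2 pp4:1
Op 5: read(P2, v2) -> 24. No state change.

Answer: 3 3 3 2 1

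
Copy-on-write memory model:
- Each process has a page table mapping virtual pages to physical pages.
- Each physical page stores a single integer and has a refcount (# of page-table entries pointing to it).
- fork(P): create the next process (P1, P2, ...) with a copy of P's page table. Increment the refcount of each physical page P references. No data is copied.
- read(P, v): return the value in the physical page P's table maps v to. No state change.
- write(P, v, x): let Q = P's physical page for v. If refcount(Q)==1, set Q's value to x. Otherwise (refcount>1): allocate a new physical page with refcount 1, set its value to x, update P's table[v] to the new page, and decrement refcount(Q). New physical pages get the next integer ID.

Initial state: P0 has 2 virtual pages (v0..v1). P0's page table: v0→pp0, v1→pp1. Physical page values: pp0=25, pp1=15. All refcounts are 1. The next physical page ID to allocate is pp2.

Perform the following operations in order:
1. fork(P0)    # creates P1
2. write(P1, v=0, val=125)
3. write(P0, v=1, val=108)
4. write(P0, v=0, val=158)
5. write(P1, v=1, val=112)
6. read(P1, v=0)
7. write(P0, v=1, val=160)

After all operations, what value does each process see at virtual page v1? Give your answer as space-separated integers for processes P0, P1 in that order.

Answer: 160 112

Derivation:
Op 1: fork(P0) -> P1. 2 ppages; refcounts: pp0:2 pp1:2
Op 2: write(P1, v0, 125). refcount(pp0)=2>1 -> COPY to pp2. 3 ppages; refcounts: pp0:1 pp1:2 pp2:1
Op 3: write(P0, v1, 108). refcount(pp1)=2>1 -> COPY to pp3. 4 ppages; refcounts: pp0:1 pp1:1 pp2:1 pp3:1
Op 4: write(P0, v0, 158). refcount(pp0)=1 -> write in place. 4 ppages; refcounts: pp0:1 pp1:1 pp2:1 pp3:1
Op 5: write(P1, v1, 112). refcount(pp1)=1 -> write in place. 4 ppages; refcounts: pp0:1 pp1:1 pp2:1 pp3:1
Op 6: read(P1, v0) -> 125. No state change.
Op 7: write(P0, v1, 160). refcount(pp3)=1 -> write in place. 4 ppages; refcounts: pp0:1 pp1:1 pp2:1 pp3:1
P0: v1 -> pp3 = 160
P1: v1 -> pp1 = 112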